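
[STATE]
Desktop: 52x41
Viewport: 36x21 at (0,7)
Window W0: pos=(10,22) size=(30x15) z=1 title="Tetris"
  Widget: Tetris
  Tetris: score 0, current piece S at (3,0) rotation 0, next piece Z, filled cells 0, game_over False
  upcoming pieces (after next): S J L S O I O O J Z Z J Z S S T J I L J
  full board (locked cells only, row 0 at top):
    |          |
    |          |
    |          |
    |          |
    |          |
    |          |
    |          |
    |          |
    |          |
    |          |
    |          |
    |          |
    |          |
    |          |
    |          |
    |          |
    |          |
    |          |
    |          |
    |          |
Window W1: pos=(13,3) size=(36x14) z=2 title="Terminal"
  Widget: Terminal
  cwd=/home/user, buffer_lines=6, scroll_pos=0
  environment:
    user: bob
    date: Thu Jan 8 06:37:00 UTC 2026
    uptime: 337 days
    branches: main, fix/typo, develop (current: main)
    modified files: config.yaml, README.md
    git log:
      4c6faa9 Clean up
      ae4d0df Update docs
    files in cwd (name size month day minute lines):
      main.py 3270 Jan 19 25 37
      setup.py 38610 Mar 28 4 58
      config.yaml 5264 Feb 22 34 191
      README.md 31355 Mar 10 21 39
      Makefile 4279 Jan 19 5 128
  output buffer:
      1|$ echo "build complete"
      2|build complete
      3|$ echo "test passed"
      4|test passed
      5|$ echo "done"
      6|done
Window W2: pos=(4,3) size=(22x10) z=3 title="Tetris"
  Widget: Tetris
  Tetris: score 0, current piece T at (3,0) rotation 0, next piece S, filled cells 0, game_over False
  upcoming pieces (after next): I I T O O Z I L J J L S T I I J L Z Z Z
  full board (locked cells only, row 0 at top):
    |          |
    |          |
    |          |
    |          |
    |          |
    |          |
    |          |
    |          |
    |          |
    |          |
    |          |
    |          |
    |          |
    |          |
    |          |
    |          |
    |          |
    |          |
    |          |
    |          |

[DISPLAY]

    ┃          │ ░░      ┃te        
    ┃          │░░       ┃ passed"  
    ┃          │         ┃          
    ┃          │         ┃"         
    ┃          │         ┃          
    ┗━━━━━━━━━━━━━━━━━━━━┛          
             ┃                      
             ┃                      
             ┃                      
             ┗━━━━━━━━━━━━━━━━━━━━━━
                                    
                                    
                                    
                                    
                                    
          ┏━━━━━━━━━━━━━━━━━━━━━━━━━
          ┃ Tetris                  
          ┠─────────────────────────
          ┃          │Next:         
          ┃          │▓▓            
          ┃          │ ▓▓           


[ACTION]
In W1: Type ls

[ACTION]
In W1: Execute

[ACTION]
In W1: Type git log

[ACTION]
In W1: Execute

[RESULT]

    ┃          │ ░░      ┃          
    ┃          │░░       ┃"         
    ┃          │         ┃          
    ┃          │         ┃          
    ┃          │         ┃up.py  con
    ┗━━━━━━━━━━━━━━━━━━━━┛          
             ┃4c6faa9 Clean up      
             ┃ae4d0df Update docs   
             ┃$ █                   
             ┗━━━━━━━━━━━━━━━━━━━━━━
                                    
                                    
                                    
                                    
                                    
          ┏━━━━━━━━━━━━━━━━━━━━━━━━━
          ┃ Tetris                  
          ┠─────────────────────────
          ┃          │Next:         
          ┃          │▓▓            
          ┃          │ ▓▓           


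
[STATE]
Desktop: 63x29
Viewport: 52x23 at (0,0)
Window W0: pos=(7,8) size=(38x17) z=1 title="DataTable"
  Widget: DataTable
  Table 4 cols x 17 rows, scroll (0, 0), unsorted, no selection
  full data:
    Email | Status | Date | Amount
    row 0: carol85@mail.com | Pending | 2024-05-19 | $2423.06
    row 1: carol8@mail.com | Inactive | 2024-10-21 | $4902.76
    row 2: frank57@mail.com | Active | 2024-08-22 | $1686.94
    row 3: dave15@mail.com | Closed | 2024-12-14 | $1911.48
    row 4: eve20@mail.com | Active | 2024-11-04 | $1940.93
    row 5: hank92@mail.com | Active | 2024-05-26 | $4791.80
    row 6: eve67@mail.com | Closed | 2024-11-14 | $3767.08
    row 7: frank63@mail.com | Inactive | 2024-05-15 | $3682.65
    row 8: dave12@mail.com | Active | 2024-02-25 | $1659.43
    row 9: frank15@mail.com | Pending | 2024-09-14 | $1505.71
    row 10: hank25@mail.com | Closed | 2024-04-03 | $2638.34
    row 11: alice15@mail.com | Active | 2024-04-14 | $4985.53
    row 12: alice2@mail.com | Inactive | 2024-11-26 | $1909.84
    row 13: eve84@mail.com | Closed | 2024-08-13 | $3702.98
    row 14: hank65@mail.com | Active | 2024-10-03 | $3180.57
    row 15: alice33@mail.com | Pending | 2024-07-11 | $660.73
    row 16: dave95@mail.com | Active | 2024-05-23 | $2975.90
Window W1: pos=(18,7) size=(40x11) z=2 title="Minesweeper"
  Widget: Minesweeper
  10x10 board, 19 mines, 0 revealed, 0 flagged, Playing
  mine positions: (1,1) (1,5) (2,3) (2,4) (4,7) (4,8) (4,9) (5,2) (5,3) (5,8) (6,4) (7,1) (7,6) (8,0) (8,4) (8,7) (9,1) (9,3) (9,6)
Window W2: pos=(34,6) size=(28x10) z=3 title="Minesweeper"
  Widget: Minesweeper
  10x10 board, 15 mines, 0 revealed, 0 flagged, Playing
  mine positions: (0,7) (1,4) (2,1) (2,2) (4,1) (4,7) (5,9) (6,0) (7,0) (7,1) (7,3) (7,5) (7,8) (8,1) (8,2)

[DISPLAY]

                                                    
                                                    
                                                    
                                                    
                                                    
                                                    
                                  ┏━━━━━━━━━━━━━━━━━
                  ┏━━━━━━━━━━━━━━━┃ Minesweeper     
       ┏━━━━━━━━━━┃ Minesweeper   ┠─────────────────
       ┃ DataTable┠───────────────┃■■■■■■■■■■       
       ┠──────────┃■■■■■■■■■■     ┃■■■■■■■■■■       
       ┃Email     ┃■■■■■■■■■■     ┃■■■■■■■■■■       
       ┃──────────┃■■■■■■■■■■     ┃■■■■■■■■■■       
       ┃carol85@ma┃■■■■■■■■■■     ┃■■■■■■■■■■       
       ┃carol8@mai┃■■■■■■■■■■     ┃■■■■■■■■■■       
       ┃frank57@ma┃■■■■■■■■■■     ┗━━━━━━━━━━━━━━━━━
       ┃dave15@mai┃■■■■■■■■■■                       
       ┃eve20@mail┗━━━━━━━━━━━━━━━━━━━━━━━━━━━━━━━━━
       ┃hank92@mail.com │Active  │2024-05-26┃       
       ┃eve67@mail.com  │Closed  │2024-11-14┃       
       ┃frank63@mail.com│Inactive│2024-05-15┃       
       ┃dave12@mail.com │Active  │2024-02-25┃       
       ┃frank15@mail.com│Pending │2024-09-14┃       


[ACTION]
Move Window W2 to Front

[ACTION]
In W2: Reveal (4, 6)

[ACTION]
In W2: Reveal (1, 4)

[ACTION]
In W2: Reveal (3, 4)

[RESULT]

                                                    
                                                    
                                                    
                                                    
                                                    
                                                    
                                  ┏━━━━━━━━━━━━━━━━━
                  ┏━━━━━━━━━━━━━━━┃ Minesweeper     
       ┏━━━━━━━━━━┃ Minesweeper   ┠─────────────────
       ┃ DataTable┠───────────────┃■■■■■■■✹■■       
       ┠──────────┃■■■■■■■■■■     ┃■■■■✹■■■■■       
       ┃Email     ┃■■■■■■■■■■     ┃■✹✹■■■■■■■       
       ┃──────────┃■■■■■■■■■■     ┃■■■■■■■■■■       
       ┃carol85@ma┃■■■■■■■■■■     ┃■✹■■■■1✹■■       
       ┃carol8@mai┃■■■■■■■■■■     ┃■■■■■■■■■✹       
       ┃frank57@ma┃■■■■■■■■■■     ┗━━━━━━━━━━━━━━━━━
       ┃dave15@mai┃■■■■■■■■■■                       
       ┃eve20@mail┗━━━━━━━━━━━━━━━━━━━━━━━━━━━━━━━━━
       ┃hank92@mail.com │Active  │2024-05-26┃       
       ┃eve67@mail.com  │Closed  │2024-11-14┃       
       ┃frank63@mail.com│Inactive│2024-05-15┃       
       ┃dave12@mail.com │Active  │2024-02-25┃       
       ┃frank15@mail.com│Pending │2024-09-14┃       


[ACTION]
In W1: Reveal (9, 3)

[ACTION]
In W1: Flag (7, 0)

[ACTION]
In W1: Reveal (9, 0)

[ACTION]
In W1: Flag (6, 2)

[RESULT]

                                                    
                                                    
                                                    
                                                    
                                                    
                                                    
                                  ┏━━━━━━━━━━━━━━━━━
                  ┏━━━━━━━━━━━━━━━┃ Minesweeper     
       ┏━━━━━━━━━━┃ Minesweeper   ┠─────────────────
       ┃ DataTable┠───────────────┃■■■■■■■✹■■       
       ┠──────────┃■■■■■■■■■■     ┃■■■■✹■■■■■       
       ┃Email     ┃■✹■■■✹■■■■     ┃■✹✹■■■■■■■       
       ┃──────────┃■■■✹✹■■■■■     ┃■■■■■■■■■■       
       ┃carol85@ma┃■■■■■■■■■■     ┃■✹■■■■1✹■■       
       ┃carol8@mai┃■■■■■■■✹✹✹     ┃■■■■■■■■■✹       
       ┃frank57@ma┃■■✹✹■■■■✹■     ┗━━━━━━━━━━━━━━━━━
       ┃dave15@mai┃■■■■✹■■■■■                       
       ┃eve20@mail┗━━━━━━━━━━━━━━━━━━━━━━━━━━━━━━━━━
       ┃hank92@mail.com │Active  │2024-05-26┃       
       ┃eve67@mail.com  │Closed  │2024-11-14┃       
       ┃frank63@mail.com│Inactive│2024-05-15┃       
       ┃dave12@mail.com │Active  │2024-02-25┃       
       ┃frank15@mail.com│Pending │2024-09-14┃       


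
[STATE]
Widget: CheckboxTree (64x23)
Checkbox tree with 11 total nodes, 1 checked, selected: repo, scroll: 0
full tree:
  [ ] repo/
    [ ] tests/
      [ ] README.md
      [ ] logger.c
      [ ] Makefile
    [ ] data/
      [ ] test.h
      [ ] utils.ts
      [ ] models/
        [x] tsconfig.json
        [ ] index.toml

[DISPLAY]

>[-] repo/                                                      
   [ ] tests/                                                   
     [ ] README.md                                              
     [ ] logger.c                                               
     [ ] Makefile                                               
   [-] data/                                                    
     [ ] test.h                                                 
     [ ] utils.ts                                               
     [-] models/                                                
       [x] tsconfig.json                                        
       [ ] index.toml                                           
                                                                
                                                                
                                                                
                                                                
                                                                
                                                                
                                                                
                                                                
                                                                
                                                                
                                                                
                                                                


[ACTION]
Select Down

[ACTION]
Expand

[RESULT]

 [-] repo/                                                      
>  [ ] tests/                                                   
     [ ] README.md                                              
     [ ] logger.c                                               
     [ ] Makefile                                               
   [-] data/                                                    
     [ ] test.h                                                 
     [ ] utils.ts                                               
     [-] models/                                                
       [x] tsconfig.json                                        
       [ ] index.toml                                           
                                                                
                                                                
                                                                
                                                                
                                                                
                                                                
                                                                
                                                                
                                                                
                                                                
                                                                
                                                                


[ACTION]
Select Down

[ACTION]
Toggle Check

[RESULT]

 [-] repo/                                                      
   [-] tests/                                                   
>    [x] README.md                                              
     [ ] logger.c                                               
     [ ] Makefile                                               
   [-] data/                                                    
     [ ] test.h                                                 
     [ ] utils.ts                                               
     [-] models/                                                
       [x] tsconfig.json                                        
       [ ] index.toml                                           
                                                                
                                                                
                                                                
                                                                
                                                                
                                                                
                                                                
                                                                
                                                                
                                                                
                                                                
                                                                


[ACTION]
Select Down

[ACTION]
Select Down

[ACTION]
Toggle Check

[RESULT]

 [-] repo/                                                      
   [-] tests/                                                   
     [x] README.md                                              
     [ ] logger.c                                               
>    [x] Makefile                                               
   [-] data/                                                    
     [ ] test.h                                                 
     [ ] utils.ts                                               
     [-] models/                                                
       [x] tsconfig.json                                        
       [ ] index.toml                                           
                                                                
                                                                
                                                                
                                                                
                                                                
                                                                
                                                                
                                                                
                                                                
                                                                
                                                                
                                                                


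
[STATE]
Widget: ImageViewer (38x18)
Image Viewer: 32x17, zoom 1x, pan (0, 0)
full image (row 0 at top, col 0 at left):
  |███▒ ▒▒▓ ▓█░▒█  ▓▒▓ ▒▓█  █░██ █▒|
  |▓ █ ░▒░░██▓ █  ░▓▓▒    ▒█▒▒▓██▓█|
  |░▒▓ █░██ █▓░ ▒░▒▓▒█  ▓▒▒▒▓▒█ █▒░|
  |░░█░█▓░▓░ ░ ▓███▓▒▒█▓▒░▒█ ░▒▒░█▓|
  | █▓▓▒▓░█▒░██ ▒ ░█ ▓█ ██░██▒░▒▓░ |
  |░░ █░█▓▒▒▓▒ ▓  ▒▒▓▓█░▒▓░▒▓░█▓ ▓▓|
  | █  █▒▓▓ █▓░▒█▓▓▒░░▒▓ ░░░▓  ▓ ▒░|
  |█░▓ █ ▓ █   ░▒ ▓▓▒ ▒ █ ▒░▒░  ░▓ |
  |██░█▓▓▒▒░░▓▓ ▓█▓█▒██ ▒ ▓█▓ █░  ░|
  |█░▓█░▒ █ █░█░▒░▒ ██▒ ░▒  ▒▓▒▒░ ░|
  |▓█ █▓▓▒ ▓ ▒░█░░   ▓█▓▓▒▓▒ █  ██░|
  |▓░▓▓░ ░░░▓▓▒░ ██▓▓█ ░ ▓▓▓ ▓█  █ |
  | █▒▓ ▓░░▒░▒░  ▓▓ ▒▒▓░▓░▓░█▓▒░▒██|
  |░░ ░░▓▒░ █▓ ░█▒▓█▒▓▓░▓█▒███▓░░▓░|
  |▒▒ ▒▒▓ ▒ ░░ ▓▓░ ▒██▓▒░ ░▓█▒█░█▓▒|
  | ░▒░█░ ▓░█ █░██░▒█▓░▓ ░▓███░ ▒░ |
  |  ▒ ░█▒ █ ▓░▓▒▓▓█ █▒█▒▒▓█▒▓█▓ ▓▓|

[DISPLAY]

███▒ ▒▒▓ ▓█░▒█  ▓▒▓ ▒▓█  █░██ █▒      
▓ █ ░▒░░██▓ █  ░▓▓▒    ▒█▒▒▓██▓█      
░▒▓ █░██ █▓░ ▒░▒▓▒█  ▓▒▒▒▓▒█ █▒░      
░░█░█▓░▓░ ░ ▓███▓▒▒█▓▒░▒█ ░▒▒░█▓      
 █▓▓▒▓░█▒░██ ▒ ░█ ▓█ ██░██▒░▒▓░       
░░ █░█▓▒▒▓▒ ▓  ▒▒▓▓█░▒▓░▒▓░█▓ ▓▓      
 █  █▒▓▓ █▓░▒█▓▓▒░░▒▓ ░░░▓  ▓ ▒░      
█░▓ █ ▓ █   ░▒ ▓▓▒ ▒ █ ▒░▒░  ░▓       
██░█▓▓▒▒░░▓▓ ▓█▓█▒██ ▒ ▓█▓ █░  ░      
█░▓█░▒ █ █░█░▒░▒ ██▒ ░▒  ▒▓▒▒░ ░      
▓█ █▓▓▒ ▓ ▒░█░░   ▓█▓▓▒▓▒ █  ██░      
▓░▓▓░ ░░░▓▓▒░ ██▓▓█ ░ ▓▓▓ ▓█  █       
 █▒▓ ▓░░▒░▒░  ▓▓ ▒▒▓░▓░▓░█▓▒░▒██      
░░ ░░▓▒░ █▓ ░█▒▓█▒▓▓░▓█▒███▓░░▓░      
▒▒ ▒▒▓ ▒ ░░ ▓▓░ ▒██▓▒░ ░▓█▒█░█▓▒      
 ░▒░█░ ▓░█ █░██░▒█▓░▓ ░▓███░ ▒░       
  ▒ ░█▒ █ ▓░▓▒▓▓█ █▒█▒▒▓█▒▓█▓ ▓▓      
                                      


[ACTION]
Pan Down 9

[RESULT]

█░▓█░▒ █ █░█░▒░▒ ██▒ ░▒  ▒▓▒▒░ ░      
▓█ █▓▓▒ ▓ ▒░█░░   ▓█▓▓▒▓▒ █  ██░      
▓░▓▓░ ░░░▓▓▒░ ██▓▓█ ░ ▓▓▓ ▓█  █       
 █▒▓ ▓░░▒░▒░  ▓▓ ▒▒▓░▓░▓░█▓▒░▒██      
░░ ░░▓▒░ █▓ ░█▒▓█▒▓▓░▓█▒███▓░░▓░      
▒▒ ▒▒▓ ▒ ░░ ▓▓░ ▒██▓▒░ ░▓█▒█░█▓▒      
 ░▒░█░ ▓░█ █░██░▒█▓░▓ ░▓███░ ▒░       
  ▒ ░█▒ █ ▓░▓▒▓▓█ █▒█▒▒▓█▒▓█▓ ▓▓      
                                      
                                      
                                      
                                      
                                      
                                      
                                      
                                      
                                      
                                      


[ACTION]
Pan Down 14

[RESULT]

                                      
                                      
                                      
                                      
                                      
                                      
                                      
                                      
                                      
                                      
                                      
                                      
                                      
                                      
                                      
                                      
                                      
                                      


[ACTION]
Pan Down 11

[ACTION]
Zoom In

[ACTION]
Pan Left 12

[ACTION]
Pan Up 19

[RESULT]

██░░▓▓  ██  ▓▓  ██      ░░▒▒  ▓▓▓▓▒▒  
████░░██▓▓▓▓▒▒▒▒░░░░▓▓▓▓  ▓▓██▓▓██▒▒██
████░░██▓▓▓▓▒▒▒▒░░░░▓▓▓▓  ▓▓██▓▓██▒▒██
██░░▓▓██░░▒▒  ██  ██░░██░░▒▒░░▒▒  ████
██░░▓▓██░░▒▒  ██  ██░░██░░▒▒░░▒▒  ████
▓▓██  ██▓▓▓▓▒▒  ▓▓  ▒▒░░██░░░░      ▓▓
▓▓██  ██▓▓▓▓▒▒  ▓▓  ▒▒░░██░░░░      ▓▓
▓▓░░▓▓▓▓░░  ░░░░░░▓▓▓▓▒▒░░  ████▓▓▓▓██
▓▓░░▓▓▓▓░░  ░░░░░░▓▓▓▓▒▒░░  ████▓▓▓▓██
  ██▒▒▓▓  ▓▓░░░░▒▒░░▒▒░░    ▓▓▓▓  ▒▒▒▒
  ██▒▒▓▓  ▓▓░░░░▒▒░░▒▒░░    ▓▓▓▓  ▒▒▒▒
░░░░  ░░░░▓▓▒▒░░  ██▓▓  ░░██▒▒▓▓██▒▒▓▓
░░░░  ░░░░▓▓▒▒░░  ██▓▓  ░░██▒▒▓▓██▒▒▓▓
▒▒▒▒  ▒▒▒▒▓▓  ▒▒  ░░░░  ▓▓▓▓░░  ▒▒████
▒▒▒▒  ▒▒▒▒▓▓  ▒▒  ░░░░  ▓▓▓▓░░  ▒▒████
  ░░▒▒░░██░░  ▓▓░░██  ██░░████░░▒▒██▓▓
  ░░▒▒░░██░░  ▓▓░░██  ██░░████░░▒▒██▓▓
    ▒▒  ░░██▒▒  ██  ▓▓░░▓▓▒▒▓▓▓▓██  ██


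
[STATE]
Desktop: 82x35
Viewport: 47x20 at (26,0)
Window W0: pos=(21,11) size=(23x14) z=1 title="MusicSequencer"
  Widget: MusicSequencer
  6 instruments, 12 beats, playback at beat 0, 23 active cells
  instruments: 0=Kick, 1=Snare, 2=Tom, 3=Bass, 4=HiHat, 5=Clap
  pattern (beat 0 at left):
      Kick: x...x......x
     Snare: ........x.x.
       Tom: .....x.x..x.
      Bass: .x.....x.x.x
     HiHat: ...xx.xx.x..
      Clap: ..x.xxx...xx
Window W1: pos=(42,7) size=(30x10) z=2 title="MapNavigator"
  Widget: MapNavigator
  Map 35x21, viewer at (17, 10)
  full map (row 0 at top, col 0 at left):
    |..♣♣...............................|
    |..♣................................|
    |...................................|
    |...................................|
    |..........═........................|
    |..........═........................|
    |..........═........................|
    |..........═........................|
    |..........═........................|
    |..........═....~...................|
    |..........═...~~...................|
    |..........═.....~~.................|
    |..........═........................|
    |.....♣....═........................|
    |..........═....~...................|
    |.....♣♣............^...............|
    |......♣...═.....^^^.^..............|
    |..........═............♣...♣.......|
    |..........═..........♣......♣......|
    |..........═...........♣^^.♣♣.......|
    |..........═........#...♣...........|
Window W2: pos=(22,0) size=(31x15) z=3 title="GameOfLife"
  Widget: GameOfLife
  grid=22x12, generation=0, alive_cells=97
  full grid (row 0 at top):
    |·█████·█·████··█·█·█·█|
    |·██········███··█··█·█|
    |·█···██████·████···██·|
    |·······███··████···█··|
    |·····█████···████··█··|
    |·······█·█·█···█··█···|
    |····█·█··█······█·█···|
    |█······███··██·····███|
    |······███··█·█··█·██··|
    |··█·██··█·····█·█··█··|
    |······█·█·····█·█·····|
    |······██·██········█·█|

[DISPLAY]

━━━━━━━━━━━━━━━━━━━━━━━━━━┓                    
meOfLife                  ┃                    
──────────────────────────┨                    
: 0                       ┃                    
········███··█··█·█       ┃                    
··██████·████···██·       ┃                    
····███··████···█··       ┃                    
··█████···████··█··       ┃━━━━━━━━━━━━━━━━━━┓ 
····█·█·█···█··█···       ┃tor               ┃ 
·█·█··█······█·█···       ┃──────────────────┨ 
····███··██·····███       ┃..................┃ 
···███··█·█··█·██··       ┃..................┃ 
·██··█·····█·█··█··       ┃..~...............┃ 
···█·█·····█·█·····       ┃.~~.@.............┃ 
━━━━━━━━━━━━━━━━━━━━━━━━━━┛...~~.............┃ 
ck█···█······█  ┃.......═....................┃ 
re········█·█·  ┗━━━━━━━━━━━━━━━━━━━━━━━━━━━━┛ 
om·····█·█··█·   ┃                             
ss·█·····█·█·█   ┃                             
at···██·██·█··   ┃                             


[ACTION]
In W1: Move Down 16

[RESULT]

━━━━━━━━━━━━━━━━━━━━━━━━━━┓                    
meOfLife                  ┃                    
──────────────────────────┨                    
: 0                       ┃                    
········███··█··█·█       ┃                    
··██████·████···██·       ┃                    
····███··████···█··       ┃                    
··█████···████··█··       ┃━━━━━━━━━━━━━━━━━━┓ 
····█·█·█···█··█···       ┃tor               ┃ 
·█·█··█······█·█···       ┃──────────────────┨ 
····███··██·····███       ┃..........♣...♣...┃ 
···███··█·█··█·██··       ┃........♣......♣..┃ 
·██··█·····█·█··█··       ┃.........♣^^.♣♣...┃ 
···█·█·····█·█·····       ┃....@.#...♣.......┃ 
━━━━━━━━━━━━━━━━━━━━━━━━━━┛                  ┃ 
ck█···█······█  ┃                            ┃ 
re········█·█·  ┗━━━━━━━━━━━━━━━━━━━━━━━━━━━━┛ 
om·····█·█··█·   ┃                             
ss·█·····█·█·█   ┃                             
at···██·██·█··   ┃                             


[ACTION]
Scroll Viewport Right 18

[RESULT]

━━━━━━━━━━━━━━━━━┓                             
                 ┃                             
─────────────────┨                             
                 ┃                             
██··█··█·█       ┃                             
████···██·       ┃                             
████···█··       ┃                             
·████··█··       ┃━━━━━━━━━━━━━━━━━━┓          
···█··█···       ┃tor               ┃          
····█·█···       ┃──────────────────┨          
██·····███       ┃..........♣...♣...┃          
·█··█·██··       ┃........♣......♣..┃          
··█·█··█··       ┃.........♣^^.♣♣...┃          
··█·█·····       ┃....@.#...♣.......┃          
━━━━━━━━━━━━━━━━━┛                  ┃          
····█  ┃                            ┃          
·█·█·  ┗━━━━━━━━━━━━━━━━━━━━━━━━━━━━┛          
█··█·   ┃                                      
█·█·█   ┃                                      
█·█··   ┃                                      


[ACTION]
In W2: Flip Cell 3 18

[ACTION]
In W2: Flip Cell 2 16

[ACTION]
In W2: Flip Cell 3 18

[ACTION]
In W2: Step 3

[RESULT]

━━━━━━━━━━━━━━━━━┓                             
                 ┃                             
─────────────────┨                             
                 ┃                             
·····███··       ┃                             
·······██·       ┃                             
··········       ┃                             
·······███       ┃━━━━━━━━━━━━━━━━━━┓          
█·······██       ┃tor               ┃          
·█···█·█··       ┃──────────────────┨          
·█·█···█··       ┃..........♣...♣...┃          
█··█··██··       ┃........♣......♣..┃          
···██··█··       ┃.........♣^^.♣♣...┃          
······██··       ┃....@.#...♣.......┃          
━━━━━━━━━━━━━━━━━┛                  ┃          
····█  ┃                            ┃          
·█·█·  ┗━━━━━━━━━━━━━━━━━━━━━━━━━━━━┛          
█··█·   ┃                                      
█·█·█   ┃                                      
█·█··   ┃                                      


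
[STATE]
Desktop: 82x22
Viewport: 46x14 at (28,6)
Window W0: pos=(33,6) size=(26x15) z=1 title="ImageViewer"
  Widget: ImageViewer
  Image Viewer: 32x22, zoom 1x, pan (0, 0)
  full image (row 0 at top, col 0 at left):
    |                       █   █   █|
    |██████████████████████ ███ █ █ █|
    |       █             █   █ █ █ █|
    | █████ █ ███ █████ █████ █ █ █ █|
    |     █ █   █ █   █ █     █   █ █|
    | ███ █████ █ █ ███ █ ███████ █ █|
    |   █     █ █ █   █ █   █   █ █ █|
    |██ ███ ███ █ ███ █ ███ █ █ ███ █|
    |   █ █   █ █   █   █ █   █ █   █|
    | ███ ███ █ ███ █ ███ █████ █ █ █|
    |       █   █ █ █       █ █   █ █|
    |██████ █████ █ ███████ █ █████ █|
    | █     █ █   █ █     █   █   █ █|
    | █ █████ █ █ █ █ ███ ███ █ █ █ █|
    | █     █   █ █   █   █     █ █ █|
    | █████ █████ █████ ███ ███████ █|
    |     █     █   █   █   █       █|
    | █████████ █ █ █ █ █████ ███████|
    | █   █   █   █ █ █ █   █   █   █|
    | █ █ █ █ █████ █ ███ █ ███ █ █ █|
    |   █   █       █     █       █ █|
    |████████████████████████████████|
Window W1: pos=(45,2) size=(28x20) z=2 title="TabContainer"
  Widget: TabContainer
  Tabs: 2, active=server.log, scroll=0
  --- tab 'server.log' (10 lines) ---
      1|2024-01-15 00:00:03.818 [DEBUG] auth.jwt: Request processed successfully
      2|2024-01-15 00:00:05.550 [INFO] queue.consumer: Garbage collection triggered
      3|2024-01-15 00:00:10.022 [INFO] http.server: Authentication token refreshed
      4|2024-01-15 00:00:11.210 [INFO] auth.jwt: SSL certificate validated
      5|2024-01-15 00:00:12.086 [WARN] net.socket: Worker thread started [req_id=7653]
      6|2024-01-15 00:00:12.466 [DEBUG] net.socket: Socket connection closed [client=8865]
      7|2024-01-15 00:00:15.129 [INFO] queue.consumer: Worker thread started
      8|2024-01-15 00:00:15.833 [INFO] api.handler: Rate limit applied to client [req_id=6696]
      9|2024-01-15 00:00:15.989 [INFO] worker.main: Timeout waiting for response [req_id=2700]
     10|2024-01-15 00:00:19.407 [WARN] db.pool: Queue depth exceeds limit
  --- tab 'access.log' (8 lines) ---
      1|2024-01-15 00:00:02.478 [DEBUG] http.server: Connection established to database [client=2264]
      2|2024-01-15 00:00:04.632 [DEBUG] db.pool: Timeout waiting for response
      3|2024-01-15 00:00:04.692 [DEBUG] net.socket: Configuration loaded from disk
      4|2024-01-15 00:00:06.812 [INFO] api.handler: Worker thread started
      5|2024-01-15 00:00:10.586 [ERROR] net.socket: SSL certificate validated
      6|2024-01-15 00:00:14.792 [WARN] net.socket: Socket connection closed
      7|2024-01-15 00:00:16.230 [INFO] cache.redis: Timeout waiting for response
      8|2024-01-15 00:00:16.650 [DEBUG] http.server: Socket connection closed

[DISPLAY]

     ┏━━━━━━━━━━━┃──────────────────────────┃ 
     ┃ ImageViewe┃2024-01-15 00:00:03.818 [D┃ 
     ┠───────────┃2024-01-15 00:00:05.550 [I┃ 
     ┃           ┃2024-01-15 00:00:10.022 [I┃ 
     ┃███████████┃2024-01-15 00:00:11.210 [I┃ 
     ┃       █   ┃2024-01-15 00:00:12.086 [W┃ 
     ┃ █████ █ ██┃2024-01-15 00:00:12.466 [D┃ 
     ┃     █ █   ┃2024-01-15 00:00:15.129 [I┃ 
     ┃ ███ █████ ┃2024-01-15 00:00:15.833 [I┃ 
     ┃   █     █ ┃2024-01-15 00:00:15.989 [I┃ 
     ┃██ ███ ███ ┃2024-01-15 00:00:19.407 [W┃ 
     ┃   █ █   █ ┃                          ┃ 
     ┃ ███ ███ █ ┃                          ┃ 
     ┃       █   ┃                          ┃ 


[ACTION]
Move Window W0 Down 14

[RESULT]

                 ┃──────────────────────────┃ 
     ┏━━━━━━━━━━━┃2024-01-15 00:00:03.818 [D┃ 
     ┃ ImageViewe┃2024-01-15 00:00:05.550 [I┃ 
     ┠───────────┃2024-01-15 00:00:10.022 [I┃ 
     ┃           ┃2024-01-15 00:00:11.210 [I┃ 
     ┃███████████┃2024-01-15 00:00:12.086 [W┃ 
     ┃       █   ┃2024-01-15 00:00:12.466 [D┃ 
     ┃ █████ █ ██┃2024-01-15 00:00:15.129 [I┃ 
     ┃     █ █   ┃2024-01-15 00:00:15.833 [I┃ 
     ┃ ███ █████ ┃2024-01-15 00:00:15.989 [I┃ 
     ┃   █     █ ┃2024-01-15 00:00:19.407 [W┃ 
     ┃██ ███ ███ ┃                          ┃ 
     ┃   █ █   █ ┃                          ┃ 
     ┃ ███ ███ █ ┃                          ┃ 


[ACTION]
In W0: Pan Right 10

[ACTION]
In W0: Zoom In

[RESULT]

                 ┃──────────────────────────┃ 
     ┏━━━━━━━━━━━┃2024-01-15 00:00:03.818 [D┃ 
     ┃ ImageViewe┃2024-01-15 00:00:05.550 [I┃ 
     ┠───────────┃2024-01-15 00:00:10.022 [I┃ 
     ┃           ┃2024-01-15 00:00:11.210 [I┃ 
     ┃           ┃2024-01-15 00:00:12.086 [W┃ 
     ┃███████████┃2024-01-15 00:00:12.466 [D┃ 
     ┃███████████┃2024-01-15 00:00:15.129 [I┃ 
     ┃    ██     ┃2024-01-15 00:00:15.833 [I┃ 
     ┃    ██     ┃2024-01-15 00:00:15.989 [I┃ 
     ┃██  ██  ███┃2024-01-15 00:00:19.407 [W┃ 
     ┃██  ██  ███┃                          ┃ 
     ┃██  ██     ┃                          ┃ 
     ┃██  ██     ┃                          ┃ 


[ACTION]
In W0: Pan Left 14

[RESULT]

                 ┃──────────────────────────┃ 
     ┏━━━━━━━━━━━┃2024-01-15 00:00:03.818 [D┃ 
     ┃ ImageViewe┃2024-01-15 00:00:05.550 [I┃ 
     ┠───────────┃2024-01-15 00:00:10.022 [I┃ 
     ┃           ┃2024-01-15 00:00:11.210 [I┃ 
     ┃           ┃2024-01-15 00:00:12.086 [W┃ 
     ┃███████████┃2024-01-15 00:00:12.466 [D┃ 
     ┃███████████┃2024-01-15 00:00:15.129 [I┃ 
     ┃           ┃2024-01-15 00:00:15.833 [I┃ 
     ┃           ┃2024-01-15 00:00:15.989 [I┃ 
     ┃  █████████┃2024-01-15 00:00:19.407 [W┃ 
     ┃  █████████┃                          ┃ 
     ┃          █┃                          ┃ 
     ┃          █┃                          ┃ 
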